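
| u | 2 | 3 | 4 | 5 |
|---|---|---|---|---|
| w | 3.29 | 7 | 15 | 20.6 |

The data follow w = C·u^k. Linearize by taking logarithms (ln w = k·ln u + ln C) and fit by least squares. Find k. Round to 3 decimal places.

k = 2.066

With ln wᵢ as the transformed response and ln uᵢ as the regressor:
Σln u = 4.7875, Σ(ln u)² = 6.1995, Σln w = 8.8701, Σln u·ln w = 11.5864.
Equations: 6.1995·k + 4.7875·ln C = 11.5864;  4.7875·k + 4·ln C = 8.8701.
Slope k = (n·Σln u·ln w − Σln u·Σln w)/(n·Σ(ln u)² − (Σln u)²) = (4·11.5864 − 4.7875·8.8701)/1.8779 = 2.06610; ln C = (Σln w − k·Σln u)/n = -0.25533.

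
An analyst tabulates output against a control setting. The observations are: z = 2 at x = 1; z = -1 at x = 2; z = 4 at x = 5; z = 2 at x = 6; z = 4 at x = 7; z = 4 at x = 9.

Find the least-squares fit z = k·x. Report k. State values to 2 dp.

Setting ∂/∂k … = 0 gives: 196·k = 96.
Hence k = 96 / 196 ≈ 0.489796.

k = 0.49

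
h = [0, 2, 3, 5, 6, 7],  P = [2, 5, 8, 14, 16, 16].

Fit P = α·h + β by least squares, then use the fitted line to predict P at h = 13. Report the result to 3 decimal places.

Normal-equation sums: Σh·h = 123, Σh = 23, Σ1 = 6.
Right-hand side: Σh·P = 312, ΣP = 61.
So MᵀM·[α, β]ᵀ = MᵀP: [[123, 23]; [23, 6]]·[α, β]ᵀ = [312, 61]ᵀ.
Eliminating β: 6·(row 1) − 23·(row 2) gives 209·α = 6·312 − 23·61 = 469, so α = 469/209.
Then β = (61 − 23·(469/209))/6 = 327/209.
At h = 13: P̂ = (469/209)·(13) + (327/209)·(1) = 584/19.

P̂ = 30.737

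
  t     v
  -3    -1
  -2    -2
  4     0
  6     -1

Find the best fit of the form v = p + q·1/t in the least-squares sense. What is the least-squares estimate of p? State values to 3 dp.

p = -0.809

With design matrix X, XᵀX = [[4, -5/12]; [-5/12, 65/144]] and Xᵀv = [-4, 7/6]ᵀ.
Determinant 4·(65/144) − (-5/12)² = 235/144.
p = ((-4)·(65/144) − (-5/12)·(7/6))/(235/144) = -38/47; q = (4·(7/6) − (-5/12)·(-4))/(235/144) = 432/235.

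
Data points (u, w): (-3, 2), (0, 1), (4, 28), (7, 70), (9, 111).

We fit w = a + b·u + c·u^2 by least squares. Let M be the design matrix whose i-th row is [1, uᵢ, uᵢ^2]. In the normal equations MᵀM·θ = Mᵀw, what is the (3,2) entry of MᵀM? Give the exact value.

1109

Row 3 ↔ basis u^2, column 2 ↔ basis u, so (MᵀM)_{3,2} = Σᵢ (u^2)·(u) = (9)·(-3) + (0)·(0) + (16)·(4) + (49)·(7) + (81)·(9) = 1109.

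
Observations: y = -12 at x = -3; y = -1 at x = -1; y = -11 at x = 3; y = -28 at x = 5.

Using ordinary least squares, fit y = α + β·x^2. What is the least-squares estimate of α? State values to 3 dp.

α = -0.842

The normal system AᵀA·[α, β]ᵀ = Aᵀy is [[4, 44]; [44, 788]]·[α, β]ᵀ = [-52, -908]ᵀ.
Determinant 4·788 − 44² = 1216.
α = ((-52)·788 − 44·(-908))/1216 = -16/19; β = (4·(-908) − 44·(-52))/1216 = -21/19.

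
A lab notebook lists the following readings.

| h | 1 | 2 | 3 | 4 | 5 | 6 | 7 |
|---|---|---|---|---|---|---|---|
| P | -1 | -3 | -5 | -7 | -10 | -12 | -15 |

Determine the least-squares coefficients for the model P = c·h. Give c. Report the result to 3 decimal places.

Sums needed: Σh·h = 140.
For AᵀP: Σh·P = -277.
So AᵀA·[c]ᵀ = AᵀP: [[140]]·[c]ᵀ = [-277]ᵀ.
c = (-277)/140 = -1.97857.

c = -1.979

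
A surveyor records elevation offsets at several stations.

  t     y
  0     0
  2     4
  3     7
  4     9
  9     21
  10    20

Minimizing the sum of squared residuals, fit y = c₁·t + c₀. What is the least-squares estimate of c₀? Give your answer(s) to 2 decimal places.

c₀ = 0.21

With design matrix A, AᵀA = [[210, 28]; [28, 6]] and Aᵀy = [454, 61]ᵀ.
Determinant 210·6 − 28² = 476.
c₁ = (454·6 − 28·61)/476 = 254/119; c₀ = (210·61 − 28·454)/476 = 7/34.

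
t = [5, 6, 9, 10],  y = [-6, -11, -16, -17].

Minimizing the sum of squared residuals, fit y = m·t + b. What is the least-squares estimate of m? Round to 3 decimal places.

Normal-equation sums: Σt·t = 242, Σt = 30, Σ1 = 4.
Moment sums: Σt·y = -410, Σy = -50.
Normal equations: [[242, 30]; [30, 4]]·[m, b]ᵀ = [-410, -50]ᵀ.
Eliminating b: 4·(row 1) − 30·(row 2) gives 68·m = 4·(-410) − 30·(-50) = -140, so m = -35/17.
Then b = ((-50) − 30·(-35/17))/4 = 50/17.

m = -2.059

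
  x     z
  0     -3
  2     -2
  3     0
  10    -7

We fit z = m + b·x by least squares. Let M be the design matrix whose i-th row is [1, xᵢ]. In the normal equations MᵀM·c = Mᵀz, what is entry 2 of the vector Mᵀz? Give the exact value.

-74

Entry 2 ↔ basis x, so (Mᵀz)_{2} = Σᵢ (x)·zᵢ = (0)·(-3) + (2)·(-2) + (3)·(0) + (10)·(-7) = -74.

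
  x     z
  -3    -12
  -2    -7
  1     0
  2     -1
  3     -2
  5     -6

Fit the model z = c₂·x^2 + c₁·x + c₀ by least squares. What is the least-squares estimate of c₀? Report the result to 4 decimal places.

c₀ = -1.8793

Sums needed: Σx^2·x^2 = 820, Σx^2·x = 126, Σx^2 = 52, Σx·x = 52, Σx = 6, Σ1 = 6.
And Σx^2·z = -308, Σx·z = 12, Σz = -28.
Normal equations: [[820, 126, 52]; [126, 52, 6]; [52, 6, 6]]·[c₂, c₁, c₀]ᵀ = [-308, 12, -28]ᵀ.
Solving the 3×3 system (Gaussian elimination) gives c₂ = -4474/8635, c₁ = 14706/8635, c₀ = -16228/8635.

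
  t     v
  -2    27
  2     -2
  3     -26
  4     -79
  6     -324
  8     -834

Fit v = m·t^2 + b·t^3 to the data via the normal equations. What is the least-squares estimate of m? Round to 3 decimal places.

Setting ∂/∂m … = 0 gives: 5761·m + 41811·b = -66438;  41811·m + 313753·b = -502982.
(Σt^2·t^2 = 5761, Σt^2·t^3 = 41811, Σt^3·t^3 = 313753, Σt^2·v = -66438, Σt^3·v = -502982.)
Δ = 5761·313753 − 41811² = 59371312.
m = ((-66438)·313753 − 41811·(-502982))/59371312 = 323529/103796; b = (5761·(-502982) − 41811·(-66438))/59371312 = -329231/163108.

m = 3.117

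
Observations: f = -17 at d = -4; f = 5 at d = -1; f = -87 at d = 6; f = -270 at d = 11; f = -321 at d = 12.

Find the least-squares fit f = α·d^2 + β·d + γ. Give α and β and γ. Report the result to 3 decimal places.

Compute the Gram sums: Σd^2·d^2 = 36930, Σd^2·d = 3210, Σd^2 = 318, Σd·d = 318, Σd = 24, Σ1 = 5.
Moment sums: Σd^2·f = -82293, Σd·f = -7281, Σf = -690.
Normal equations: [[36930, 3210, 318]; [3210, 318, 24]; [318, 24, 5]]·[α, β, γ]ᵀ = [-82293, -7281, -690]ᵀ.
Inverting the 3×3 Gram matrix, [α, β, γ]ᵀ = [-153769/76848, -227437/76848, 44397/12808]ᵀ.

α = -2.001, β = -2.960, γ = 3.466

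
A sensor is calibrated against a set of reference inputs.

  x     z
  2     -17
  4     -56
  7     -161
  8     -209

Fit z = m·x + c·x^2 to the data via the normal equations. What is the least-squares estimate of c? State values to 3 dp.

Normal-equation sums: Σx·x = 133, Σx·x^2 = 927, Σx^2·x^2 = 6769.
For Mᵀz: Σx·z = -3057, Σx^2·z = -22229.
MᵀM·[m, c]ᵀ = Mᵀz becomes [[133, 927]; [927, 6769]]·[m, c]ᵀ = [-3057, -22229]ᵀ.
det = 133·6769 − 927² = 40948.
m = ((-3057)·6769 − 927·(-22229))/40948 = -43275/20474; c = (133·(-22229) − 927·(-3057))/40948 = -61309/20474.

c = -2.994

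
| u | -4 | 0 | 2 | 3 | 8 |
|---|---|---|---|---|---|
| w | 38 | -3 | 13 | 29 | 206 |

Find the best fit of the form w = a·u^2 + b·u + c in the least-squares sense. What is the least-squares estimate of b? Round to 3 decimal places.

The normal equations are: 4449·a + 483·b + 93·c = 14105;  483·a + 93·b + 9·c = 1609;  93·a + 9·b + 5·c = 283.
(Σu^2·u^2 = 4449, Σu^2·u = 483, Σu^2 = 93, Σu·u = 93, Σu = 9, Σ1 = 5, Σu^2·w = 14105, Σu·w = 1609, Σw = 283.)
Inverting the 3×3 Gram matrix, [a, b, c]ᵀ = [15369/5057, 27743/15171, -16283/5057]ᵀ.

b = 1.829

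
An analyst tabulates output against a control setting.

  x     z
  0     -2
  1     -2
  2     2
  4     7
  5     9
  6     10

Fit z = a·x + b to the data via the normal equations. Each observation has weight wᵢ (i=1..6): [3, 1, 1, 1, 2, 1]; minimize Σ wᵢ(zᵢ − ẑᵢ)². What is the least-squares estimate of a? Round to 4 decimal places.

Entries of AᵀWA: Σwᵢ·x·x = 107, Σwᵢ·x = 23, Σwᵢ·1 = 9.
For AᵀWz: Σwᵢ·x·z = 180, Σwᵢ·z = 29.
AᵀWA·[a, b]ᵀ = AᵀWz becomes [[107, 23]; [23, 9]]·[a, b]ᵀ = [180, 29]ᵀ.
Δ = 107·9 − 23² = 434.
a = (180·9 − 23·29)/434 = 953/434; b = (107·29 − 23·180)/434 = -1037/434.

a = 2.1959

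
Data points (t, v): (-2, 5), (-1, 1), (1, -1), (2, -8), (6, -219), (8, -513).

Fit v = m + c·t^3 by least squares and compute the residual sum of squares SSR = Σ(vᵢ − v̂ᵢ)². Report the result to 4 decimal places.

Forming XᵀX = [[6, 728]; [728, 308930]] and Xᵀv = [-735, -310066]ᵀ gives XᵀX·[m, c]ᵀ = Xᵀv.
Eliminating c: 308930·(row 1) − 728·(row 2) gives 1323596·m = 308930·(-735) − 728·(-310066) = -1335502, so m = -667751/661798.
Then c = ((-310066) − 728·(-667751/661798))/308930 = -331329/330899.
Residuals: -1324523/661798, 666891/661798, 668611/661798, 674631/661798, -1131883/661798, 446273/661798; SSR = 6922945/661798.

SSR = 10.4608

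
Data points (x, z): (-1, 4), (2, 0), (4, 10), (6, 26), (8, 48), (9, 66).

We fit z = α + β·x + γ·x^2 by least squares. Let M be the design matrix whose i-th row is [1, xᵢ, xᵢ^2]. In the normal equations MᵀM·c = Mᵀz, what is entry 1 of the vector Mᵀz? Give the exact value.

Entry 1 ↔ basis 1, so (Mᵀz)_{1} = Σᵢ zᵢ = (1)·(4) + (1)·(0) + (1)·(10) + (1)·(26) + (1)·(48) + (1)·(66) = 154.

154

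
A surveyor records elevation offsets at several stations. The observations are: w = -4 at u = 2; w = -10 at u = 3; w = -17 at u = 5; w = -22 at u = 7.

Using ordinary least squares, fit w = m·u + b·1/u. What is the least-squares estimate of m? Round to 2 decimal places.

Forming MᵀM = [[87, 4]; [4, 18589/44100]] and Mᵀw = [-277, -1247/105]ᵀ gives MᵀM·[m, b]ᵀ = Mᵀw.
Determinant 87·(18589/44100) − 4² = 303881/14700.
m = ((-277)·(18589/44100) − 4·(-1247/105))/(303881/14700) = -3054193/911643; b = (87·(-1247/105) − 4·(-277))/(303881/14700) = 1099140/303881.

m = -3.35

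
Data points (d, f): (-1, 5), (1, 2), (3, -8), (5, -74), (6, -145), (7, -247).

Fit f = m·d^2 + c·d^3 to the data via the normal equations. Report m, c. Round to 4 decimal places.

Setting ∂/∂m … = 0 gives: 4405·m + 27951·c = -19238;  27951·m + 180661·c = -125510.
(Σd^2·d^2 = 4405, Σd^2·d^3 = 27951, Σd^3·d^3 = 180661, Σd^2·f = -19238, Σd^3·f = -125510.)
Eliminating c: 180661·(row 1) − 27951·(row 2) gives 14553304·m = 180661·(-19238) − 27951·(-125510) = 32573692, so m = 8143423/3638326.
Then c = ((-125510) − 27951·(8143423/3638326))/180661 = -3787553/3638326.

m = 2.2382, c = -1.0410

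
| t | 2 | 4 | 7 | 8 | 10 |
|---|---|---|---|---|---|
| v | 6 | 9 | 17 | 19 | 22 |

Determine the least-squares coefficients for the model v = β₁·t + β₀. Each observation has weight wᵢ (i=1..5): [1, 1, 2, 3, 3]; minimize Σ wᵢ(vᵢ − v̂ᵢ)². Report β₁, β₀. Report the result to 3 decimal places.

Compute the Gram sums: Σwᵢ·t·t = 610, Σwᵢ·t = 74, Σwᵢ·1 = 10.
And Σwᵢ·t·v = 1402, Σwᵢ·v = 172.
Determinant 610·10 − 74² = 624.
β₁ = (1402·10 − 74·172)/624 = 323/156; β₀ = (610·172 − 74·1402)/624 = 293/156.

β₁ = 2.071, β₀ = 1.878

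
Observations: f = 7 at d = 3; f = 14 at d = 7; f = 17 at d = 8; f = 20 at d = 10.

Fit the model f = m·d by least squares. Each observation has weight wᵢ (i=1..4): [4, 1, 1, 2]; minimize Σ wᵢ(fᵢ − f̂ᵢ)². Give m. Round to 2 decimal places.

m = 2.06

With design matrix A, AᵀWA = [[349]] and AᵀWf = [718]ᵀ.
Hence m = 718 / 349 ≈ 2.05731.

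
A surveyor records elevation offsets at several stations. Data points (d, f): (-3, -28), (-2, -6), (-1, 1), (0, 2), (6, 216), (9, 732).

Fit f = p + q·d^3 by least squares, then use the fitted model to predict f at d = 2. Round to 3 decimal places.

Setting ∂/∂p … = 0 gives: 6·p + 909·q = 917;  909·p + 578891·q = 581087.
det = 6·578891 − 909² = 2647065.
p = (917·578891 − 909·581087)/2647065 = 2634964/2647065; q = (6·581087 − 909·917)/2647065 = 884323/882355.
At d = 2: f̂ = (2634964/2647065)·(1) + (884323/882355)·(8) = 23858716/2647065.

f̂ = 9.013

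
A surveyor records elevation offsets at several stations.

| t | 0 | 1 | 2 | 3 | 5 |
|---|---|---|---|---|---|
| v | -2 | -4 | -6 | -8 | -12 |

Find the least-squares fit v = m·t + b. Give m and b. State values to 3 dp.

m = -2.000, b = -2.000

With design matrix X, XᵀX = [[39, 11]; [11, 5]] and Xᵀv = [-100, -32]ᵀ.
Eliminating b: 5·(row 1) − 11·(row 2) gives 74·m = 5·(-100) − 11·(-32) = -148, so m = -2.
Then b = ((-32) − 11·(-2))/5 = -2.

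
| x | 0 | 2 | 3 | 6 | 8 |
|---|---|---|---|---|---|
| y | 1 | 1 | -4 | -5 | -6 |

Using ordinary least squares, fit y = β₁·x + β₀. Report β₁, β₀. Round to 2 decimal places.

β₁ = -0.95, β₀ = 1.00

Forming MᵀM = [[113, 19]; [19, 5]] and Mᵀy = [-88, -13]ᵀ gives MᵀM·[β₁, β₀]ᵀ = Mᵀy.
Eliminating β₀: 5·(row 1) − 19·(row 2) gives 204·β₁ = 5·(-88) − 19·(-13) = -193, so β₁ = -193/204.
Then β₀ = ((-13) − 19·(-193/204))/5 = 203/204.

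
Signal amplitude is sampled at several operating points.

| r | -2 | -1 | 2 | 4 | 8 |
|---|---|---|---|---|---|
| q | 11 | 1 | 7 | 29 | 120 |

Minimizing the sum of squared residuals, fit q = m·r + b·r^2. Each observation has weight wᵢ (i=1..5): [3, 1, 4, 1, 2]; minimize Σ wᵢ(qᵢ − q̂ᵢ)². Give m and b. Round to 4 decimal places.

m = -0.9202, b = 1.9947

Forming MᵀWM = [[173, 1095]; [1095, 8561]] and MᵀWq = [2025, 16069]ᵀ gives MᵀWM·[m, b]ᵀ = MᵀWq.
Eliminating b: 8561·(row 1) − 1095·(row 2) gives 282028·m = 8561·2025 − 1095·16069 = -259530, so m = -129765/141014.
Then b = (16069 − 1095·(-129765/141014))/8561 = 281281/141014.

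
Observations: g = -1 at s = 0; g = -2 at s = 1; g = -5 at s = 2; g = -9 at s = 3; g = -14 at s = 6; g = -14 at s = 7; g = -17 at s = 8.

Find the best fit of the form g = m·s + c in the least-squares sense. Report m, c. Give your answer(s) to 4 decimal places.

With design matrix A, AᵀA = [[163, 27]; [27, 7]] and Aᵀg = [-357, -62]ᵀ.
Determinant 163·7 − 27² = 412.
m = ((-357)·7 − 27·(-62))/412 = -825/412; c = (163·(-62) − 27·(-357))/412 = -467/412.

m = -2.0024, c = -1.1335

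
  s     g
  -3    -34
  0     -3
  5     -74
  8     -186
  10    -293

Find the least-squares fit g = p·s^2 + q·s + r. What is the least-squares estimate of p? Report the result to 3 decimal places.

With design matrix A, AᵀA = [[14802, 1610, 198]; [1610, 198, 20]; [198, 20, 5]] and Aᵀg = [-43360, -4686, -590]ᵀ.
Solving the 3×3 system (Gaussian elimination) gives p = -571075/190372, q = 206221/190372, r = -337105/95186.

p = -3.000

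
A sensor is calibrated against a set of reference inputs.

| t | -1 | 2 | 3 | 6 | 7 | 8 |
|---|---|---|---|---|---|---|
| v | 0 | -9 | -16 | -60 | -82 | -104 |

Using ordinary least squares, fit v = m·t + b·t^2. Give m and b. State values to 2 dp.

Entries of AᵀA: Σt·t = 163, Σt·t^2 = 1105, Σt^2·t^2 = 7891.
Right-hand side: Σt·v = -1832, Σt^2·v = -13014.
Eliminating b: 7891·(row 1) − 1105·(row 2) gives 65208·m = 7891·(-1832) − 1105·(-13014) = -75842, so m = -2917/2508.
Then b = ((-13014) − 1105·(-2917/2508))/7891 = -48461/32604.

m = -1.16, b = -1.49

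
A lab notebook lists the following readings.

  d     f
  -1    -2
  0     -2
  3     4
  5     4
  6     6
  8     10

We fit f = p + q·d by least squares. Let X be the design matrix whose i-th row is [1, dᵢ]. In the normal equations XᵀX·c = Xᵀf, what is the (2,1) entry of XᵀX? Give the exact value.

Row 2 ↔ basis d, column 1 ↔ basis 1, so (XᵀX)_{2,1} = Σᵢ d = (-1)·(1) + (0)·(1) + (3)·(1) + (5)·(1) + (6)·(1) + (8)·(1) = 21.

21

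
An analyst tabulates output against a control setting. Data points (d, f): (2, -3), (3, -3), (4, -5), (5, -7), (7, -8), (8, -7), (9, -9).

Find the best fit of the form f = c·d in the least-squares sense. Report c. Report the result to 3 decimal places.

Sums needed: Σd·d = 248.
Right-hand side: Σd·f = -263.
So AᵀA·[c]ᵀ = Aᵀf: [[248]]·[c]ᵀ = [-263]ᵀ.
c = (-263)/248 = -1.06048.

c = -1.060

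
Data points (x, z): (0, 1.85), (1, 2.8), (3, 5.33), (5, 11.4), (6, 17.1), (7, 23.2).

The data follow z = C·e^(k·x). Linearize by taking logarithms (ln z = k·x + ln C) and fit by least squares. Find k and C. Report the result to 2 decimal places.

k = 0.36, C = 1.88

Let Y = ln z. Fitting Y = k·x + ln C by least squares:
Σx = 22.0000, Σ(x)² = 120.0000, Σln z = 11.7350, Σx·ln z = 57.2613.
Equations: 120.0000·k + 22.0000·ln C = 57.2613;  22.0000·k + 6·ln C = 11.7350.
Solving (det = 236.0000): k = 0.36185, ln C = 0.62903, so C = exp(0.62903) = 1.87580.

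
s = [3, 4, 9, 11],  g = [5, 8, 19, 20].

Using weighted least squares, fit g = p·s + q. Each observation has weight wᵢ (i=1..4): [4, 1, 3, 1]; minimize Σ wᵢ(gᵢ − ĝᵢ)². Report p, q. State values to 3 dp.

From the data, Σwᵢ·s·s = 416, Σwᵢ·s = 54, Σwᵢ·1 = 9.
And Σwᵢ·s·g = 825, Σwᵢ·g = 105.
Eliminating q: 9·(row 1) − 54·(row 2) gives 828·p = 9·825 − 54·105 = 1755, so p = 195/92.
Then q = (105 − 54·(195/92))/9 = -145/138.

p = 2.120, q = -1.051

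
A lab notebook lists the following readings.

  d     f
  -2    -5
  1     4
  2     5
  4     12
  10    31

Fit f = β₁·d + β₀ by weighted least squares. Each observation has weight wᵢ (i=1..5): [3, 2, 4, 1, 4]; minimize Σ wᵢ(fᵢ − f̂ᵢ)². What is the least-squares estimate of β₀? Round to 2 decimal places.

β₀ = 0.22

XᵀWX·[β₁, β₀]ᵀ = XᵀWf reads: 446·β₁ + 48·β₀ = 1366;  48·β₁ + 14·β₀ = 149.
(Σwᵢ·d·d = 446, Σwᵢ·d = 48, Σwᵢ·1 = 14, Σwᵢ·d·f = 1366, Σwᵢ·f = 149.)
Δ = 446·14 − 48² = 3940.
β₁ = (1366·14 − 48·149)/3940 = 2993/985; β₀ = (446·149 − 48·1366)/3940 = 443/1970.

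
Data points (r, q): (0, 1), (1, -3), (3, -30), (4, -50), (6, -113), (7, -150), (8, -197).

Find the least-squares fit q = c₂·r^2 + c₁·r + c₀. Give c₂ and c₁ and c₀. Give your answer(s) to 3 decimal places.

c₂ = -2.927, c₁ = -1.270, c₀ = 1.001

Sums needed: Σr^2·r^2 = 8131, Σr^2·r = 1163, Σr^2 = 175, Σr·r = 175, Σr = 29, Σ1 = 7.
Moment sums: Σr^2·q = -25099, Σr·q = -3597, Σq = -542.
MᵀM·[c₂, c₁, c₀]ᵀ = Mᵀq becomes [[8131, 1163, 175]; [1163, 175, 29]; [175, 29, 7]]·[c₂, c₁, c₀]ᵀ = [-25099, -3597, -542]ᵀ.
Solving the 3×3 system (Gaussian elimination) gives c₂ = -16161/5522, c₁ = -21047/16566, c₀ = 754/753.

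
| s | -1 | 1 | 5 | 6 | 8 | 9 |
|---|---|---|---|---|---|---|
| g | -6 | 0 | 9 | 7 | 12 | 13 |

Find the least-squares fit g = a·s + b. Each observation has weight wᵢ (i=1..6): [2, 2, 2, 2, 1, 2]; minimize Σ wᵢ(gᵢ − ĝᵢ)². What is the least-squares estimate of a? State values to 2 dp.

Compute the Gram sums: Σwᵢ·s·s = 352, Σwᵢ·s = 48, Σwᵢ·1 = 11.
For AᵀWg: Σwᵢ·s·g = 516, Σwᵢ·g = 58.
AᵀWA·[a, b]ᵀ = AᵀWg becomes [[352, 48]; [48, 11]]·[a, b]ᵀ = [516, 58]ᵀ.
Δ = 352·11 − 48² = 1568.
a = (516·11 − 48·58)/1568 = 723/392; b = (352·58 − 48·516)/1568 = -136/49.

a = 1.84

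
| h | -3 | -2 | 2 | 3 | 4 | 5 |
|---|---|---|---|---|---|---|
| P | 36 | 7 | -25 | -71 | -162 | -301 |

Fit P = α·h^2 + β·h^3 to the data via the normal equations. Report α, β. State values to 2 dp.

α = -2.04, β = -2.00

Compute the Gram sums: Σh^2·h^2 = 1075, Σh^2·h^3 = 4149, Σh^3·h^3 = 21307.
For MᵀP: Σh^2·P = -10504, Σh^3·P = -51138.
MᵀM·[α, β]ᵀ = MᵀP becomes [[1075, 4149]; [4149, 21307]]·[α, β]ᵀ = [-10504, -51138]ᵀ.
Δ = 1075·21307 − 4149² = 5690824.
α = ((-10504)·21307 − 4149·(-51138))/5690824 = -5818583/2845412; β = (1075·(-51138) − 4149·(-10504))/5690824 = -5696127/2845412.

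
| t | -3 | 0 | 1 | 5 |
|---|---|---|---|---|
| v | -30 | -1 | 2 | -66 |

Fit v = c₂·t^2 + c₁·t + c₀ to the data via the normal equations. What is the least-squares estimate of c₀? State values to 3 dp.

c₀ = 1.288

MᵀM·[c₂, c₁, c₀]ᵀ = Mᵀv reads: 707·c₂ + 99·c₁ + 35·c₀ = -1918;  99·c₂ + 35·c₁ + 3·c₀ = -238;  35·c₂ + 3·c₁ + 4·c₀ = -95.
Row-reducing yields c₂ = -5865/1958, c₁ = 3059/1958, c₀ = 1261/979.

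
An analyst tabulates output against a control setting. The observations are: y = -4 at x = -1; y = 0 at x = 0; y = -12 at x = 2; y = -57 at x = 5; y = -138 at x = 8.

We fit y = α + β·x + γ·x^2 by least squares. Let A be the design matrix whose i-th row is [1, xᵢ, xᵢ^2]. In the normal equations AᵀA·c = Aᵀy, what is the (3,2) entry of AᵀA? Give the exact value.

Row 3 ↔ basis x^2, column 2 ↔ basis x, so (AᵀA)_{3,2} = Σᵢ (x^2)·(x) = (1)·(-1) + (0)·(0) + (4)·(2) + (25)·(5) + (64)·(8) = 644.

644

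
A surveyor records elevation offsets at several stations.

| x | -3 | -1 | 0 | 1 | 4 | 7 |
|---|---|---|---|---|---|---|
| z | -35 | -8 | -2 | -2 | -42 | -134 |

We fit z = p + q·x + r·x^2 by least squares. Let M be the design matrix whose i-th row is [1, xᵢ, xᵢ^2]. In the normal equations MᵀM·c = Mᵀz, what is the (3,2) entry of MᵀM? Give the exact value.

Row 3 ↔ basis x^2, column 2 ↔ basis x, so (MᵀM)_{3,2} = Σᵢ (x^2)·(x) = (9)·(-3) + (1)·(-1) + (0)·(0) + (1)·(1) + (16)·(4) + (49)·(7) = 380.

380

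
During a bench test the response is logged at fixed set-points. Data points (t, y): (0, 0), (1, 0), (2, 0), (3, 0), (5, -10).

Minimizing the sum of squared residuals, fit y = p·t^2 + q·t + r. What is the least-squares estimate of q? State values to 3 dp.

q = 2.224

Setting ∂/∂p … = 0 gives: 723·p + 161·q + 39·r = -250;  161·p + 39·q + 11·r = -50;  39·p + 11·q + 5·r = -10.
Row-reducing yields p = -550/679, q = 1510/679, r = -390/679.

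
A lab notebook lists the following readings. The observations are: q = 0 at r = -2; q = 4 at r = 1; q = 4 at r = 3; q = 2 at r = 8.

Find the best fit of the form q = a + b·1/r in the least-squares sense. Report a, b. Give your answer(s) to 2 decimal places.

From the data, Σ1 = 4, Σ1/r = 23/24, Σ1/r·1/r = 793/576.
Right-hand side: Σq = 10, Σ1/r·q = 67/12.
Eliminating b: (793/576)·(row 1) − (23/24)·(row 2) gives (881/192)·a = (793/576)·10 − (23/24)·(67/12) = 101/12, so a = 1616/881.
Then b = ((67/12) − (23/24)·(1616/881))/(793/576) = 2448/881.

a = 1.83, b = 2.78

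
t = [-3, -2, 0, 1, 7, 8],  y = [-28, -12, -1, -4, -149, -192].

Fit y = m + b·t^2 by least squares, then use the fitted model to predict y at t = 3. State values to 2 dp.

Compute the Gram sums: Σ1 = 6, Σt^2 = 127, Σt^2·t^2 = 6595.
And Σy = -386, Σt^2·y = -19893.
So MᵀM·[m, b]ᵀ = Mᵀy: [[6, 127]; [127, 6595]]·[m, b]ᵀ = [-386, -19893]ᵀ.
Determinant 6·6595 − 127² = 23441.
m = ((-386)·6595 − 127·(-19893))/23441 = -19259/23441; b = (6·(-19893) − 127·(-386))/23441 = -70336/23441.
At t = 3: ŷ = (-19259/23441)·(1) + (-70336/23441)·(9) = -652283/23441.

ŷ = -27.83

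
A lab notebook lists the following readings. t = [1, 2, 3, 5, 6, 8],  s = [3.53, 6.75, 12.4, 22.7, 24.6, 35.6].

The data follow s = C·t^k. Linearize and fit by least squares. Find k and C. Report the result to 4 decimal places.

With ln sᵢ as the transformed response and ln tᵢ as the regressor:
AᵀA = [[11.8122, 7.2724]; [7.2724, 6]], rhs = [22.2819, 15.5860]ᵀ  (here Σln t = 7.2724, Σ(ln t)² = 11.8122, Σln s = 15.5860, Σln t·ln s = 22.2819).
Δ = 11.8122·6 − (7.2724)² = 17.9853; k = (22.2819·6 − 7.2724·15.5860)/17.9853 = 1.13113, ln C = (11.8122·15.5860 − 7.2724·22.2819)/17.9853 = 1.22667, so C = exp(1.22667) = 3.40985.

k = 1.1311, C = 3.4098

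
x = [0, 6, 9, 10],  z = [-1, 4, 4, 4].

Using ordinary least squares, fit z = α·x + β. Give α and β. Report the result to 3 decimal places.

α = 0.514, β = -0.465

The normal system MᵀM·[α, β]ᵀ = Mᵀz is [[217, 25]; [25, 4]]·[α, β]ᵀ = [100, 11]ᵀ.
Determinant 217·4 − 25² = 243.
α = (100·4 − 25·11)/243 = 125/243; β = (217·11 − 25·100)/243 = -113/243.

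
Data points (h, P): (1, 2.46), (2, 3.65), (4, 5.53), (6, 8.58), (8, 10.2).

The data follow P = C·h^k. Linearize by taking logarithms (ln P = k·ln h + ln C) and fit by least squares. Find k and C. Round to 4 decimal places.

k = 0.6933, C = 2.3402

With ln Pᵢ as the transformed response and ln hᵢ as the regressor:
Sums: Σln h = 5.9506, Σ(ln h)² = 9.9367, Σln P = 8.3769, Σln h·ln P = 11.9488.
Normal system: [[9.9367, 5.9506]; [5.9506, 5]]·[k, ln C]ᵀ = [11.9488, 8.3769]ᵀ.
Slope k = (n·Σln h·ln P − Σln h·Σln P)/(n·Σ(ln h)² − (Σln h)²) = (5·11.9488 − 5.9506·8.3769)/14.2736 = 0.69331; ln C = (Σln P − k·Σln h)/n = 0.85025, so C = exp(0.85025) = 2.34022.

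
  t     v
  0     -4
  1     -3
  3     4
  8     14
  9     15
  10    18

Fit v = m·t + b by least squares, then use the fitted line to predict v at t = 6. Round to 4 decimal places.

v̂ = 9.1670

Compute the Gram sums: Σt·t = 255, Σt = 31, Σ1 = 6.
Moment sums: Σt·v = 436, Σv = 44.
Eliminating b: 6·(row 1) − 31·(row 2) gives 569·m = 6·436 − 31·44 = 1252, so m = 1252/569.
Then b = (44 − 31·(1252/569))/6 = -2296/569.
At t = 6: v̂ = (1252/569)·(6) + (-2296/569)·(1) = 5216/569.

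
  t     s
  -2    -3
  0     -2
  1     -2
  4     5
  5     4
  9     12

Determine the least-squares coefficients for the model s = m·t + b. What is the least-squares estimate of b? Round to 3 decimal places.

From the data, Σt·t = 127, Σt = 17, Σ1 = 6.
Moment sums: Σt·s = 152, Σs = 14.
Normal equations: [[127, 17]; [17, 6]]·[m, b]ᵀ = [152, 14]ᵀ.
Eliminating b: 6·(row 1) − 17·(row 2) gives 473·m = 6·152 − 17·14 = 674, so m = 674/473.
Then b = (14 − 17·(674/473))/6 = -806/473.

b = -1.704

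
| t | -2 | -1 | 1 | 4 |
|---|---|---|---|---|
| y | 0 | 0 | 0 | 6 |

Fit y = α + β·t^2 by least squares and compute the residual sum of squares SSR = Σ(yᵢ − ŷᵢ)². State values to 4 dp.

SSR = 1.0588

The normal equations are: 4·α + 22·β = 6;  22·α + 274·β = 96.
(Σ1 = 4, Σt^2 = 22, Σt^2·t^2 = 274, Σy = 6, Σt^2·y = 96.)
Δ = 4·274 − 22² = 612.
α = (6·274 − 22·96)/612 = -13/17; β = (4·96 − 22·6)/612 = 7/17.
Residuals: -15/17, 6/17, 6/17, 3/17; SSR = 18/17.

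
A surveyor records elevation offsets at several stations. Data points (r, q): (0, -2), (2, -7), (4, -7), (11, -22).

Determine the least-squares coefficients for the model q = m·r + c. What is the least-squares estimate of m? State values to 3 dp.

m = -1.782

Setting ∂/∂m … = 0 gives: 141·m + 17·c = -284;  17·m + 4·c = -38.
(Σr·r = 141, Σr = 17, Σ1 = 4, Σr·q = -284, Σq = -38.)
Eliminating c: 4·(row 1) − 17·(row 2) gives 275·m = 4·(-284) − 17·(-38) = -490, so m = -98/55.
Then c = ((-38) − 17·(-98/55))/4 = -106/55.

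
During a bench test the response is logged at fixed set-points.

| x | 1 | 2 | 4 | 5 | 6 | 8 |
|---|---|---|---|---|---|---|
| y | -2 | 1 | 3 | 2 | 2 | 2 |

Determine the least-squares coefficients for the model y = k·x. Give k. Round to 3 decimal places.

k = 0.342

Entries of AᵀA: Σx·x = 146.
Right-hand side: Σx·y = 50.
Normal equations: [[146]]·[k]ᵀ = [50]ᵀ.
k = 50/146 = 0.342466.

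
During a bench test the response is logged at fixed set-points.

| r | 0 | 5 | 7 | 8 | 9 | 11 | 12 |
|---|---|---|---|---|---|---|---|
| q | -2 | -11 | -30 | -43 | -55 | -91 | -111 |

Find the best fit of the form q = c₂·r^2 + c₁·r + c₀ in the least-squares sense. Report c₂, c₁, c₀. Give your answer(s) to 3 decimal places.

c₂ = -1.026, c₁ = 3.209, c₀ = -1.927

From the data, Σr^2·r^2 = 49060, Σr^2·r = 4768, Σr^2 = 484, Σr·r = 484, Σr = 52, Σ1 = 7.
And Σr^2·q = -35947, Σr·q = -3437, Σq = -343.
Normal equations: [[49060, 4768, 484]; [4768, 484, 52]; [484, 52, 7]]·[c₂, c₁, c₀]ᵀ = [-35947, -3437, -343]ᵀ.
Solving the 3×3 system (Gaussian elimination) gives c₂ = -521/508, c₁ = 278771/86868, c₀ = -41849/21717.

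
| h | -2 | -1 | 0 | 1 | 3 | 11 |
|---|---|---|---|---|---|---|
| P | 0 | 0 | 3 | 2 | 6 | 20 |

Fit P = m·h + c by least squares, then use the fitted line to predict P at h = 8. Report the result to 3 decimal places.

P̂ = 14.702

With design matrix X, XᵀX = [[136, 12]; [12, 6]] and XᵀP = [240, 31]ᵀ.
det = 136·6 − 12² = 672.
m = (240·6 − 12·31)/672 = 89/56; c = (136·31 − 12·240)/672 = 167/84.
At h = 8: P̂ = (89/56)·(8) + (167/84)·(1) = 1235/84.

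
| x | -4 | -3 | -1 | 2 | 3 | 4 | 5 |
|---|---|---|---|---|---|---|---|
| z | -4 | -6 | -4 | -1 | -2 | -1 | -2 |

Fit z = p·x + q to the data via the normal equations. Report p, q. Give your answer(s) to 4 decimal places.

p = 0.4427, q = -3.2366

The normal equations are: 80·p + 6·q = 16;  6·p + 7·q = -20.
(Σx·x = 80, Σx = 6, Σ1 = 7, Σx·z = 16, Σz = -20.)
Δ = 80·7 − 6² = 524.
p = (16·7 − 6·(-20))/524 = 58/131; q = (80·(-20) − 6·16)/524 = -424/131.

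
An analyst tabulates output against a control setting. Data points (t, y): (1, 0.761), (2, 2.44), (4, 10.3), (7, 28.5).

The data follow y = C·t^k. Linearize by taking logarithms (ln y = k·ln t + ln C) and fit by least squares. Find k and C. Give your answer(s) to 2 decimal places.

k = 1.88, C = 0.73

Let Y = ln y. Fitting Y = k·ln t + ln C by least squares:
XᵀX = [[6.1888, 4.0254]; [4.0254, 4]], rhs = [10.3699, 6.3009]ᵀ  (here Σln t = 4.0254, Σ(ln t)² = 6.1888, Σln y = 6.3009, Σln t·ln y = 10.3699).
Slope k = (n·Σln t·ln y − Σln t·Σln y)/(n·Σ(ln t)² − (Σln t)²) = (4·10.3699 − 4.0254·6.3009)/8.5519 = 1.88454; ln C = (Σln y − k·Σln t)/n = -0.32125, so C = exp(-0.32125) = 0.72524.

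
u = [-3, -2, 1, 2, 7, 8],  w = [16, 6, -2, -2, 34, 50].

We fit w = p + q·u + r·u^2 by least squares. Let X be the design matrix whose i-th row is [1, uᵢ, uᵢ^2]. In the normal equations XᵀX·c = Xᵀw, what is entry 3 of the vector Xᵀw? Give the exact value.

5024

Entry 3 ↔ basis u^2, so (Xᵀw)_{3} = Σᵢ (u^2)·wᵢ = (9)·(16) + (4)·(6) + (1)·(-2) + (4)·(-2) + (49)·(34) + (64)·(50) = 5024.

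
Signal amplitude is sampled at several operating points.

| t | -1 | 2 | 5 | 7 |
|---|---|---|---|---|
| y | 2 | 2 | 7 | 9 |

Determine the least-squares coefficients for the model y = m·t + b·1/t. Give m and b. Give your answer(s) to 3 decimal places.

m = 1.420, b = -3.049

Normal-equation sums: Σt·t = 79, Σt·1/t = 4, Σ1/t·1/t = 6421/4900.
Right-hand side: Σt·y = 100, Σ1/t·y = 59/35.
So AᵀA·[m, b]ᵀ = Aᵀy: [[79, 4]; [4, 6421/4900]]·[m, b]ᵀ = [100, 59/35]ᵀ.
det = 79·(6421/4900) − 4² = 428859/4900.
m = (100·(6421/4900) − 4·(59/35))/(428859/4900) = 203020/142953; b = (79·(59/35) − 4·100)/(428859/4900) = -435820/142953.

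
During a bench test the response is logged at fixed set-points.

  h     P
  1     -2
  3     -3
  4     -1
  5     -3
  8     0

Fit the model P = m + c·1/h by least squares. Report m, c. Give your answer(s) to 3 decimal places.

Entries of MᵀM: Σ1 = 5, Σ1/h = 229/120, Σ1/h·1/h = 17701/14400.
And ΣP = -9, Σ1/h·P = -77/20.
Eliminating c: (17701/14400)·(row 1) − (229/120)·(row 2) gives (1127/450)·m = (17701/14400)·(-9) − (229/120)·(-77/20) = -17837/4800, so m = -53511/36064.
Then c = ((-77/20) − (229/120)·(-53511/36064))/(17701/14400) = -3735/4508.

m = -1.484, c = -0.829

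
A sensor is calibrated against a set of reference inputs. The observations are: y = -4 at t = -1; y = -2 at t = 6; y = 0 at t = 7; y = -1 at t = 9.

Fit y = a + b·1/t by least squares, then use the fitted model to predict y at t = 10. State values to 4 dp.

Forming MᵀM = [[4, -73/126]; [-73/126, 16837/15876]] and Mᵀy = [-7, 32/9]ᵀ gives MᵀM·[a, b]ᵀ = Mᵀy.
Eliminating b: (16837/15876)·(row 1) − (-73/126)·(row 2) gives (2297/588)·a = (16837/15876)·(-7) − (-73/126)·(32/9) = -4055/756, so a = -28385/20673.
Then b = ((32/9) − (-73/126)·(-28385/20673))/(16837/15876) = 5978/2297.
At t = 10: ŷ = (-28385/20673)·(1) + (5978/2297)·(1/10) = -115024/103365.

ŷ = -1.1128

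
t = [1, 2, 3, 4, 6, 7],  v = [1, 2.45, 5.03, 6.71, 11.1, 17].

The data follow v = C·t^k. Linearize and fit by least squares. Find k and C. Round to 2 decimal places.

Linearized form: ln v = k·ln t + ln C. From the 6 transformed points,
Σln t = 6.9157, Σ(ln t)² = 10.6062, Σln v = 9.6553, Σln t·ln v = 14.8606.
Equations: 10.6062·k + 6.9157·ln C = 14.8606;  6.9157·k + 6·ln C = 9.6553.
Δ = 10.6062·6 − (6.9157)² = 15.8099; k = (14.8606·6 − 6.9157·9.6553)/15.8099 = 1.41625, ln C = (10.6062·9.6553 − 6.9157·14.8606)/15.8099 = -0.02318, so C = exp(-0.02318) = 0.97708.

k = 1.42, C = 0.98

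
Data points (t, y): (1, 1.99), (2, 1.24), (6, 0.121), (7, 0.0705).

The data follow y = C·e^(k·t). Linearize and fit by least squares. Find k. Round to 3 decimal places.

k = -0.564

With ln yᵢ as the transformed response and tᵢ as the regressor:
AᵀA = [[90.0000, 16.0000]; [16.0000, 4]], rhs = [-30.1184, -3.8609]ᵀ  (here Σt = 16.0000, Σ(t)² = 90.0000, Σln y = -3.8609, Σt·ln y = -30.1184).
Solving (det = 104.0000): k = -0.56442, ln C = 1.29247.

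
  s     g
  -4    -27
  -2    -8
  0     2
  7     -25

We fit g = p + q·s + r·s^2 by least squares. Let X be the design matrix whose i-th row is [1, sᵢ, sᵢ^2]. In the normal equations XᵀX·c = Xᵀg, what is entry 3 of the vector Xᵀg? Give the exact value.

-1689

Entry 3 ↔ basis s^2, so (Xᵀg)_{3} = Σᵢ (s^2)·gᵢ = (16)·(-27) + (4)·(-8) + (0)·(2) + (49)·(-25) = -1689.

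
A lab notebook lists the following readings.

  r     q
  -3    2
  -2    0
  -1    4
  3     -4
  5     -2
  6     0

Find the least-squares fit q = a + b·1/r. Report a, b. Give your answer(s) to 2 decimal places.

a = -0.91, b = -4.83

Compute the Gram sums: Σ1 = 6, Σ1/r = -17/15, Σ1/r·1/r = 77/50.
And Σq = 0, Σ1/r·q = -32/5.
So MᵀM·[a, b]ᵀ = Mᵀq: [[6, -17/15]; [-17/15, 77/50]]·[a, b]ᵀ = [0, -32/5]ᵀ.
Eliminating b: (77/50)·(row 1) − (-17/15)·(row 2) gives (358/45)·a = (77/50)·0 − (-17/15)·(-32/5) = -544/75, so a = -816/895.
Then b = ((-32/5) − (-17/15)·(-816/895))/(77/50) = -864/179.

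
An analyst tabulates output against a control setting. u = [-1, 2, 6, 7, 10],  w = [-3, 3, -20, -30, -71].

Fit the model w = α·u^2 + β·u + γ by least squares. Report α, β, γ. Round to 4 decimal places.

α = -0.9625, β = 2.3965, γ = 0.8708

The normal equations are: 13714·α + 1566·β + 190·γ = -9281;  1566·α + 190·β + 24·γ = -1031;  190·α + 24·β + 5·γ = -121.
(Σu^2·u^2 = 13714, Σu^2·u = 1566, Σu^2 = 190, Σu·u = 190, Σu = 24, Σ1 = 5, Σu^2·w = -9281, Σu·w = -1031, Σw = -121.)
Solving the 3×3 system (Gaussian elimination) gives α = -34911/36272, β = 86927/36272, γ = 15793/18136.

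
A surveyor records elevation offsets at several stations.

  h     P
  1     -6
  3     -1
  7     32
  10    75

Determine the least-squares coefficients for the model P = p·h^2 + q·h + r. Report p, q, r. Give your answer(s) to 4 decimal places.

Normal-equation sums: Σh^2·h^2 = 12483, Σh^2·h = 1371, Σh^2 = 159, Σh·h = 159, Σh = 21, Σ1 = 4.
Right-hand side: Σh^2·P = 9053, Σh·P = 965, ΣP = 100.
AᵀA·[p, q, r]ᵀ = AᵀP becomes [[12483, 1371, 159]; [1371, 159, 21]; [159, 21, 4]]·[p, q, r]ᵀ = [9053, 965, 100]ᵀ.
Solving the 3×3 system (Gaussian elimination) gives p = 119/132, q = -139/156, r = -1761/286.

p = 0.9015, q = -0.8910, r = -6.1573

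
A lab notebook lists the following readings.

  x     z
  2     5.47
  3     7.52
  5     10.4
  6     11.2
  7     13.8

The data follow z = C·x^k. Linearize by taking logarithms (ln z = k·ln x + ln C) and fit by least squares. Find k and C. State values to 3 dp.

k = 0.695, C = 3.411

Let Y = ln z. Fitting Y = k·ln x + ln C by least squares:
Σln x = 7.1389, Σ(ln x)² = 11.2747, Σln z = 11.0992, Σln x·ln z = 16.5995.
Equations: 11.2747·k + 7.1389·ln C = 16.5995;  7.1389·k + 5·ln C = 11.0992.
Solving (det = 5.4099): k = 0.69528, ln C = 1.22714, so C = exp(1.22714) = 3.41146.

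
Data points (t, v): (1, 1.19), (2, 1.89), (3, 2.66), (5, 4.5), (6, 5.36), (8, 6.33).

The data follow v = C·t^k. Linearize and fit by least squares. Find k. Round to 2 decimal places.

With ln vᵢ as the transformed response and ln tᵢ as the regressor:
Σln t = 7.2724, Σ(ln t)² = 11.8122, Σln v = 6.8172, Σln t·ln v = 10.7823.
Equations: 11.8122·k + 7.2724·ln C = 10.7823;  7.2724·k + 6·ln C = 6.8172.
Δ = 11.8122·6 − (7.2724)² = 17.9853; k = (10.7823·6 − 7.2724·6.8172)/17.9853 = 0.84047, ln C = (11.8122·6.8172 − 7.2724·10.7823)/17.9853 = 0.11749.

k = 0.84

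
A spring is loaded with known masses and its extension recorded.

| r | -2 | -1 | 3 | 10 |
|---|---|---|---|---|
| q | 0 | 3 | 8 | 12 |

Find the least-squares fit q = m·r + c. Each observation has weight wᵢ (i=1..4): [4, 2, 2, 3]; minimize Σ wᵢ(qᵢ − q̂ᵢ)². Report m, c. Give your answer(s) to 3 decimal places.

m = 0.965, c = 2.992

From the data, Σwᵢ·r·r = 336, Σwᵢ·r = 26, Σwᵢ·1 = 11.
Moment sums: Σwᵢ·r·q = 402, Σwᵢ·q = 58.
MᵀWM·[m, c]ᵀ = MᵀWq becomes [[336, 26]; [26, 11]]·[m, c]ᵀ = [402, 58]ᵀ.
Δ = 336·11 − 26² = 3020.
m = (402·11 − 26·58)/3020 = 1457/1510; c = (336·58 − 26·402)/3020 = 2259/755.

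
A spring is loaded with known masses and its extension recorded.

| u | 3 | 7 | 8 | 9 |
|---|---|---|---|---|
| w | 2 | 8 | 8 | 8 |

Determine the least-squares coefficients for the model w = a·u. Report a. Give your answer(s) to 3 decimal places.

a = 0.975

The normal system AᵀA·[a]ᵀ = Aᵀw is [[203]]·[a]ᵀ = [198]ᵀ.
a = 198/203 = 0.975369.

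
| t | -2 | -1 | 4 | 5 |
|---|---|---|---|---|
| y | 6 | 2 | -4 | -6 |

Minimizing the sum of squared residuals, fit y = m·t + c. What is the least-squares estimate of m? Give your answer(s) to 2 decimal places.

m = -1.54

MᵀM·[m, c]ᵀ = Mᵀy reads: 46·m + 6·c = -60;  6·m + 4·c = -2.
Δ = 46·4 − 6² = 148.
m = ((-60)·4 − 6·(-2))/148 = -57/37; c = (46·(-2) − 6·(-60))/148 = 67/37.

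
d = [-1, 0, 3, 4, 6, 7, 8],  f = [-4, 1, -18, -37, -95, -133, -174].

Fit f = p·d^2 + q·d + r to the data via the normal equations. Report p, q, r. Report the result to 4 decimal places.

Sums needed: Σd^2·d^2 = 8131, Σd^2·d = 1161, Σd^2 = 175, Σd·d = 175, Σd = 27, Σ1 = 7.
Right-hand side: Σd^2·f = -21831, Σd·f = -3091, Σf = -460.
So XᵀX·[p, q, r]ᵀ = Xᵀf: [[8131, 1161, 175]; [1161, 175, 27]; [175, 27, 7]]·[p, q, r]ᵀ = [-21831, -3091, -460]ᵀ.
Row-reducing yields p = -322357/104802, q = 87835/34934, r = 77780/52401.

p = -3.0759, q = 2.5143, r = 1.4843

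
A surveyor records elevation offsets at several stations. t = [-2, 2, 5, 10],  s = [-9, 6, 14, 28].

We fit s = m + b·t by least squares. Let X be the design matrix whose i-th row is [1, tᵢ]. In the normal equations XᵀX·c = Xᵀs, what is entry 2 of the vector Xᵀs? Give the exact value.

380

Entry 2 ↔ basis t, so (Xᵀs)_{2} = Σᵢ (t)·sᵢ = (-2)·(-9) + (2)·(6) + (5)·(14) + (10)·(28) = 380.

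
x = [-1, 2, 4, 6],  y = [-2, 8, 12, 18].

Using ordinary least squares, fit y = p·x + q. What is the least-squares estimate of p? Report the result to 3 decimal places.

MᵀM·[p, q]ᵀ = Mᵀy reads: 57·p + 11·q = 174;  11·p + 4·q = 36.
(Σx·x = 57, Σx = 11, Σ1 = 4, Σx·y = 174, Σy = 36.)
det = 57·4 − 11² = 107.
p = (174·4 − 11·36)/107 = 300/107; q = (57·36 − 11·174)/107 = 138/107.

p = 2.804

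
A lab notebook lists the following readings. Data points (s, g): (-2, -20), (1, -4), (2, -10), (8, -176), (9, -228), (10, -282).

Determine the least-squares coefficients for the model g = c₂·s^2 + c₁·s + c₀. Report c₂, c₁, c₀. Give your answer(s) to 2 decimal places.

Entries of AᵀA: Σs^2·s^2 = 20690, Σs^2·s = 2242, Σs^2 = 254, Σs·s = 254, Σs = 28, Σ1 = 6.
Right-hand side: Σs^2·g = -58056, Σs·g = -6264, Σg = -720.
Solving the 3×3 system (Gaussian elimination) gives c₂ = -16624/5453, c₁ = 70156/27265, c₀ = -80448/27265.

c₂ = -3.05, c₁ = 2.57, c₀ = -2.95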